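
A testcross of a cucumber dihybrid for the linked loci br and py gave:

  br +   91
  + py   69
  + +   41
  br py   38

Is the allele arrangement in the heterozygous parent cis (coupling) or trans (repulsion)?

trans

The two most frequent classes are + py (69) and br + (91); these are the parental (non-recombinant) types.
So the F1 carried + py on one chromosome and br + on the other — the recessive alleles are on opposite chromosomes (trans / repulsion).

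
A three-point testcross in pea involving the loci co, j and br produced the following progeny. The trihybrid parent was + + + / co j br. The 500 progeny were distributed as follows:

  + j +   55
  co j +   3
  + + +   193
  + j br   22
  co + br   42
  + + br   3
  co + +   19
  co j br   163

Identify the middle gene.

The two rarest classes, + + br and co j +, are the double crossovers. Comparing them with the parentals, only the br allele has switched, so br is the middle locus and the order is j – br – co.

br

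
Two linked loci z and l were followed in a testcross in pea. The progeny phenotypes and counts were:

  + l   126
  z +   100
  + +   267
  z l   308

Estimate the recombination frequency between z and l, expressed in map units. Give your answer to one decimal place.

The two most frequent classes, + + (267) and z l (308), are the parental types, so the F1 was + + / z l.
The recombinant classes are + l and z +: 126 + 100 = 226.
Recombination frequency = 226/801 = 0.2821 ≈ 28.2%, i.e. 28.2 map units.

28.2 map units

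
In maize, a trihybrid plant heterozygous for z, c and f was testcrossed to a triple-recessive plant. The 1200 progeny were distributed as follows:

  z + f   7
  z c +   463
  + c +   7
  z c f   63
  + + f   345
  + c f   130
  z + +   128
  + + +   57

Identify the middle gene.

z

The two most frequent reciprocal classes, + + f and z c +, are the parental types, so the F1 was + + f / z c +.
The two rarest classes, z + f and + c +, are the double crossovers. Comparing them with the parentals, only the z allele has switched, so z is the middle locus and the order is c – z – f.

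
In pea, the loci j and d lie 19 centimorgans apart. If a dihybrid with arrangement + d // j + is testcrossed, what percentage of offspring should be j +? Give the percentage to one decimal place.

40.5%

A map distance of 19 centimorgans corresponds to a recombination frequency of 0.190.
The F1 is + d / j +, so j + is a parental gamete class with expected frequency (1 − r)/2 = 0.810/2 = 0.4050.
That is 0.4050 = 40.5% of the progeny.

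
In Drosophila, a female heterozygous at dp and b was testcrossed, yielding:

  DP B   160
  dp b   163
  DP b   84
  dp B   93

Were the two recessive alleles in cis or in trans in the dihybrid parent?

cis

The two most frequent classes are DP B (160) and dp b (163); these are the parental (non-recombinant) types.
So the F1 carried DP B on one chromosome and dp b on the other — the recessive alleles are on the same chromosome (cis / coupling).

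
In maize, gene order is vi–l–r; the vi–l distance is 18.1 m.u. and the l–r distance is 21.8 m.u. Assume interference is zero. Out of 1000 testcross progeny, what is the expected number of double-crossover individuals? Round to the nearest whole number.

Map distances give recombination frequencies of 0.181 and 0.218 for the two intervals.
With no interference, expected double-crossover frequency = 0.181 × 0.218 = 0.03946.
Expected number = 0.03946 × 1000 = 39.46 ≈ 39.

39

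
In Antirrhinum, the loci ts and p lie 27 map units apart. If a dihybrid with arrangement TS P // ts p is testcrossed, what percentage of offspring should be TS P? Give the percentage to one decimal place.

36.5%

A map distance of 27 map units corresponds to a recombination frequency of 0.270.
The F1 is TS P / ts p, so TS P is a parental gamete class with expected frequency (1 − r)/2 = 0.730/2 = 0.3650.
That is 0.3650 = 36.5% of the progeny.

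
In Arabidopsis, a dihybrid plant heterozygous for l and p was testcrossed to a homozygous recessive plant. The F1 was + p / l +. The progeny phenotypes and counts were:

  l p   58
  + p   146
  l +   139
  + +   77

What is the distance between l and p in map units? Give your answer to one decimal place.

32.1 map units

The recombinant classes are + + and l p: 77 + 58 = 135.
Recombination frequency = 135/420 = 0.3214 ≈ 32.1%, i.e. 32.1 map units.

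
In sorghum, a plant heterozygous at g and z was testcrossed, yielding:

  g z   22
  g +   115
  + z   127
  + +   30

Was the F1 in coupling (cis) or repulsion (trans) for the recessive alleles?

The two most frequent classes are + z (127) and g + (115); these are the parental (non-recombinant) types.
So the F1 carried + z on one chromosome and g + on the other — the recessive alleles are on opposite chromosomes (trans / repulsion).

trans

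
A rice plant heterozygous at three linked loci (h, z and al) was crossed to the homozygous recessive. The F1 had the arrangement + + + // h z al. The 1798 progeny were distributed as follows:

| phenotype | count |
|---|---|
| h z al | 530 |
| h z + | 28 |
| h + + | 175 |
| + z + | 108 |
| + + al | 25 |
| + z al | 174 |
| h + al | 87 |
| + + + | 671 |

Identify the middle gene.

The two rarest classes, + + al and h z +, are the double crossovers. Comparing them with the parentals, only the al allele has switched, so al is the middle locus and the order is z – al – h.

al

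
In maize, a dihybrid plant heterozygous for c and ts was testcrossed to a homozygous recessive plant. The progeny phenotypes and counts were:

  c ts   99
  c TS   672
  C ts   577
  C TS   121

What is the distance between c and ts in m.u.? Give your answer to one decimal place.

The two most frequent classes, C ts (577) and c TS (672), are the parental types, so the F1 was C ts / c TS.
The recombinant classes are C TS and c ts: 121 + 99 = 220.
Recombination frequency = 220/1469 = 0.1498 ≈ 15.0%, i.e. 15.0 m.u.

15.0 m.u.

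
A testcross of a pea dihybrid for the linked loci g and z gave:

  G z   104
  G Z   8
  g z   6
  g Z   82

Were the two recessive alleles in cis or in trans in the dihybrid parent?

The two most frequent classes are G z (104) and g Z (82); these are the parental (non-recombinant) types.
So the F1 carried G z on one chromosome and g Z on the other — the recessive alleles are on opposite chromosomes (trans / repulsion).

trans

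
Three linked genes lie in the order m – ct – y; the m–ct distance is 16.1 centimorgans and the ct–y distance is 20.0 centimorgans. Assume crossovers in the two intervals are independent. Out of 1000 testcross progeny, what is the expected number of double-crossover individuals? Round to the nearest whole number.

32

Map distances give recombination frequencies of 0.161 and 0.200 for the two intervals.
With no interference, expected double-crossover frequency = 0.161 × 0.200 = 0.03220.
Expected number = 0.03220 × 1000 = 32.20 ≈ 32.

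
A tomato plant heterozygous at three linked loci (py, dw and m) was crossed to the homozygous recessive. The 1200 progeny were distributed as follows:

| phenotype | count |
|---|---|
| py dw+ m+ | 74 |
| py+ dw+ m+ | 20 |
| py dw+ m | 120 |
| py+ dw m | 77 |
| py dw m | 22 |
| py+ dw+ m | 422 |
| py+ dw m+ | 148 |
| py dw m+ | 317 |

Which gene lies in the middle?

m

The two most frequent reciprocal classes, py+ dw+ m and py dw m+, are the parental types, so the F1 was py+ dw+ m / py dw m+.
The two rarest classes, py+ dw+ m+ and py dw m, are the double crossovers. Comparing them with the parentals, only the m allele has switched, so m is the middle locus and the order is py – m – dw.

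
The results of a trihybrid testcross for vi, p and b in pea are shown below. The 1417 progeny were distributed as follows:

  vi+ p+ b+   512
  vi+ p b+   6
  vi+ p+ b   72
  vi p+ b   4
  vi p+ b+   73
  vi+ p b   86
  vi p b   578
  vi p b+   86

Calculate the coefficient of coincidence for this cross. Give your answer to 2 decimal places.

0.50

The two most frequent reciprocal classes, vi p b and vi+ p+ b+, are the parental types, so the F1 was vi p b / vi+ p+ b+.
The two rarest classes, vi p+ b and vi+ p b+, are the double crossovers. Comparing them with the parentals, only the p allele has switched, so p is the middle locus and the order is vi – p – b.
vi–p: (159 + 10)/1417 = 0.1193; p–b: (158 + 10)/1417 = 0.1186.
Expected DCO frequency = 0.1193 × 0.1186 ≈ 0.01415; observed = 10/1417 ≈ 0.00706.
Coefficient of coincidence = 0.00706/0.01415 ≈ 0.50.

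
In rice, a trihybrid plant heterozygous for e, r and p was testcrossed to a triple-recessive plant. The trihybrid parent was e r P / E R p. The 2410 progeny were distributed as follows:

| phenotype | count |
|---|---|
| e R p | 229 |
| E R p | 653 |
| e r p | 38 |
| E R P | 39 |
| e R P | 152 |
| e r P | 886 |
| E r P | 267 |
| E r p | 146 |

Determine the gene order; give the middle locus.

p

The two rarest classes, e r p and E R P, are the double crossovers. Comparing them with the parentals, only the p allele has switched, so p is the middle locus and the order is r – p – e.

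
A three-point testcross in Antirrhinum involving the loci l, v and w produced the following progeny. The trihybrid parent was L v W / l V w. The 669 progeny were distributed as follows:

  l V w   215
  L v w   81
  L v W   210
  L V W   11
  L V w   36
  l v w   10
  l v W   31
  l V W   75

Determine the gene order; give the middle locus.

v

The two rarest classes, L V W and l v w, are the double crossovers. Comparing them with the parentals, only the v allele has switched, so v is the middle locus and the order is l – v – w.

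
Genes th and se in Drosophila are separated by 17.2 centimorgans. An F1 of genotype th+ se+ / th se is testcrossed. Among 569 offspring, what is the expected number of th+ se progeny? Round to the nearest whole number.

49

A map distance of 17.2 centimorgans corresponds to a recombination frequency of 0.172.
The F1 is th+ se+ / th se, so th+ se is a recombinant gamete class with expected frequency r/2 = 0.172/2 = 0.0860.
Expected number = 0.0860 × 569 = 48.93 ≈ 49.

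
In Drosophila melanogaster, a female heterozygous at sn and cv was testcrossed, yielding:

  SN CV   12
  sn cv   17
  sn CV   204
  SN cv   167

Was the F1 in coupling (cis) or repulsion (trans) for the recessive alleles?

trans

The two most frequent classes are SN cv (167) and sn CV (204); these are the parental (non-recombinant) types.
So the F1 carried SN cv on one chromosome and sn CV on the other — the recessive alleles are on opposite chromosomes (trans / repulsion).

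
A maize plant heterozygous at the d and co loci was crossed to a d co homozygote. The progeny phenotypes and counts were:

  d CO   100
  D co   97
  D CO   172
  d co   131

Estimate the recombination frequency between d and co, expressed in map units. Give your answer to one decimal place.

39.4 map units

The two most frequent classes, D CO (172) and d co (131), are the parental types, so the F1 was D CO / d co.
The recombinant classes are D co and d CO: 97 + 100 = 197.
Recombination frequency = 197/500 = 0.3940 ≈ 39.4%, i.e. 39.4 map units.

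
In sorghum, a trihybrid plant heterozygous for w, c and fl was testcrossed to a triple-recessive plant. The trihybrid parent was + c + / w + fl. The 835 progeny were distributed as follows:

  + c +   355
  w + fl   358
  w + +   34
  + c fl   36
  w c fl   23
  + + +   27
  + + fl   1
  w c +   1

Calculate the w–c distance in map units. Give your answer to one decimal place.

The two rarest classes, w c + and + + fl, are the double crossovers. Comparing them with the parentals, only the w allele has switched, so w is the middle locus and the order is c – w – fl.
Crossovers in the c–w interval produce the single-crossover classes + + + and w c fl (27 + 23 = 50) plus the double crossovers (2).
RF(c–w) = (50 + 2) / 835 = 52/835 = 0.0623 → 6.2 map units.

6.2 map units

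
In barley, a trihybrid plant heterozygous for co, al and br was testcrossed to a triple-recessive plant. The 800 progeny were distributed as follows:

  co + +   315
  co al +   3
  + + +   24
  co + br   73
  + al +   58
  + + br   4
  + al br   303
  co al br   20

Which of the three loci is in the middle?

al

The two most frequent reciprocal classes, + al br and co + +, are the parental types, so the F1 was + al br / co + +.
The two rarest classes, + + br and co al +, are the double crossovers. Comparing them with the parentals, only the al allele has switched, so al is the middle locus and the order is br – al – co.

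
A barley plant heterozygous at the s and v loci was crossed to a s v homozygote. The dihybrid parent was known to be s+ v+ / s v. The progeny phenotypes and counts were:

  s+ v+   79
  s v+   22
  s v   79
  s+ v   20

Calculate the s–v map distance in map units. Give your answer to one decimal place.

21.0 map units

The recombinant classes are s+ v and s v+: 20 + 22 = 42.
Recombination frequency = 42/200 = 0.2100 ≈ 21.0%, i.e. 21.0 map units.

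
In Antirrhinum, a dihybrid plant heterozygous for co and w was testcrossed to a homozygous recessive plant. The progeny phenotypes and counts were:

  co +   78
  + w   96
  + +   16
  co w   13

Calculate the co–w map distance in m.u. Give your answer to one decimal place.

The two most frequent classes, + w (96) and co + (78), are the parental types, so the F1 was + w / co +.
The recombinant classes are + + and co w: 16 + 13 = 29.
Recombination frequency = 29/203 = 0.1429 ≈ 14.3%, i.e. 14.3 m.u.

14.3 m.u.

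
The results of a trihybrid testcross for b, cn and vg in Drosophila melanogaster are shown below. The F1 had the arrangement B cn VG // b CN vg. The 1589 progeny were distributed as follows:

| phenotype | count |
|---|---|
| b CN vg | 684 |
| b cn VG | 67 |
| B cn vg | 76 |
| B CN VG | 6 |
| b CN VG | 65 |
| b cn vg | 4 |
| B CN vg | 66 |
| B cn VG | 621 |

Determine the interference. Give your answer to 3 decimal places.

The two rarest classes, B CN VG and b cn vg, are the double crossovers. Comparing them with the parentals, only the cn allele has switched, so cn is the middle locus and the order is b – cn – vg.
b–cn: (133 + 10)/1589 = 0.0900; cn–vg: (141 + 10)/1589 = 0.0950.
Expected DCO frequency = 0.0900 × 0.0950 ≈ 0.00855; observed = 10/1589 ≈ 0.00629.
Coefficient of coincidence = 0.00629/0.00855 ≈ 0.736; interference = 1 − 0.736 = 0.264.

0.264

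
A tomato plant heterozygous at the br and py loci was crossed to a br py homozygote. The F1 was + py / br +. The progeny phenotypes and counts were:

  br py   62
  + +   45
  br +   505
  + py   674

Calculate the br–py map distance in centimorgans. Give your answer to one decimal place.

The recombinant classes are + + and br py: 45 + 62 = 107.
Recombination frequency = 107/1286 = 0.0832 ≈ 8.3%, i.e. 8.3 centimorgans.

8.3 centimorgans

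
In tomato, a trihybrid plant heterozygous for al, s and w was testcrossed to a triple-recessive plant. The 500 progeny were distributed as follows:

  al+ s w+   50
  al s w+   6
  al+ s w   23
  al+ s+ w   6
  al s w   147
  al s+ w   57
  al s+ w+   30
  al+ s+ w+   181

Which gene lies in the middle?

w

The two most frequent reciprocal classes, al+ s+ w+ and al s w, are the parental types, so the F1 was al+ s+ w+ / al s w.
The two rarest classes, al+ s+ w and al s w+, are the double crossovers. Comparing them with the parentals, only the w allele has switched, so w is the middle locus and the order is al – w – s.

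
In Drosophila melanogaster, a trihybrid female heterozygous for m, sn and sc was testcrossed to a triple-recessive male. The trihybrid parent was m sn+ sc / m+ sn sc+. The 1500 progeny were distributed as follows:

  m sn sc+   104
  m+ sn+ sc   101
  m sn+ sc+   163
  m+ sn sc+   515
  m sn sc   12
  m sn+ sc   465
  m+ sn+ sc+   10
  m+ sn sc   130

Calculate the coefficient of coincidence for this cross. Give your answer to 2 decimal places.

The two rarest classes, m sn sc and m+ sn+ sc+, are the double crossovers. Comparing them with the parentals, only the sn allele has switched, so sn is the middle locus and the order is sc – sn – m.
sc–sn: (293 + 22)/1500 = 0.2100; sn–m: (205 + 22)/1500 = 0.1513.
Expected DCO frequency = 0.2100 × 0.1513 ≈ 0.03177; observed = 22/1500 ≈ 0.01467.
Coefficient of coincidence = 0.01467/0.03177 ≈ 0.46.

0.46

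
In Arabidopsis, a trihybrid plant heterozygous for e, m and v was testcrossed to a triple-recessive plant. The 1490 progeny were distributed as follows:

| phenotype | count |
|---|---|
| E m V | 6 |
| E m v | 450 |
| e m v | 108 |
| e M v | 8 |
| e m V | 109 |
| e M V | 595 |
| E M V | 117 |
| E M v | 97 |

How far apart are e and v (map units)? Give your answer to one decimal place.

The two most frequent reciprocal classes, e M V and E m v, are the parental types, so the F1 was e M V / E m v.
The two rarest classes, e M v and E m V, are the double crossovers. Comparing them with the parentals, only the v allele has switched, so v is the middle locus and the order is m – v – e.
Crossovers in the v–e interval produce the single-crossover classes E M V and e m v (117 + 108 = 225) plus the double crossovers (14).
RF(v–e) = (225 + 14) / 1490 = 239/1490 = 0.1604 → 16.0 map units.

16.0 map units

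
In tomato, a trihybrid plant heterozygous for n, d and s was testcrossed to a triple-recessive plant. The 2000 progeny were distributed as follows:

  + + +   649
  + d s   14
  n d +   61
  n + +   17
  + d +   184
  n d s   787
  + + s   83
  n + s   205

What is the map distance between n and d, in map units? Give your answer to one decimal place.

The two most frequent reciprocal classes, + + + and n d s, are the parental types, so the F1 was + + + / n d s.
The two rarest classes, n + + and + d s, are the double crossovers. Comparing them with the parentals, only the n allele has switched, so n is the middle locus and the order is s – n – d.
Crossovers in the n–d interval produce the single-crossover classes + d + and n + s (184 + 205 = 389) plus the double crossovers (31).
RF(n–d) = (389 + 31) / 2000 = 420/2000 = 0.2100 → 21.0 map units.

21.0 map units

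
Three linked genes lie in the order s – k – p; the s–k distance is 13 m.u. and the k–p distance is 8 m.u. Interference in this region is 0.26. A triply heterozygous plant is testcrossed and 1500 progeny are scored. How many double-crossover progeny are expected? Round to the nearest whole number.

12

Map distances give recombination frequencies of 0.130 and 0.080 for the two intervals.
With interference 0.26 (so coincidence = 0.74), expected double-crossover frequency = 0.130 × 0.080 × 0.74 = 0.00770.
Expected number = 0.00770 × 1500 = 11.54 ≈ 12.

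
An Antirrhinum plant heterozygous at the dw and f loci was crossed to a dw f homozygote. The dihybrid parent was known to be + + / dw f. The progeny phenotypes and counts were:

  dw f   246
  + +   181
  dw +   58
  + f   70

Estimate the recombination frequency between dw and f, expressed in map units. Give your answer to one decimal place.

The recombinant classes are + f and dw +: 70 + 58 = 128.
Recombination frequency = 128/555 = 0.2306 ≈ 23.1%, i.e. 23.1 map units.

23.1 map units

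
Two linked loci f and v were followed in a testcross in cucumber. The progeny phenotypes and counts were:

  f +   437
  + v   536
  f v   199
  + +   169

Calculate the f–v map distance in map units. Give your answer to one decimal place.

27.4 map units

The two most frequent classes, + v (536) and f + (437), are the parental types, so the F1 was + v / f +.
The recombinant classes are + + and f v: 169 + 199 = 368.
Recombination frequency = 368/1341 = 0.2744 ≈ 27.4%, i.e. 27.4 map units.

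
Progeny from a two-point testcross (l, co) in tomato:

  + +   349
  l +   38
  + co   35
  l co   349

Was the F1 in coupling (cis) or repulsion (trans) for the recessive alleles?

cis

The two most frequent classes are + + (349) and l co (349); these are the parental (non-recombinant) types.
So the F1 carried + + on one chromosome and l co on the other — the recessive alleles are on the same chromosome (cis / coupling).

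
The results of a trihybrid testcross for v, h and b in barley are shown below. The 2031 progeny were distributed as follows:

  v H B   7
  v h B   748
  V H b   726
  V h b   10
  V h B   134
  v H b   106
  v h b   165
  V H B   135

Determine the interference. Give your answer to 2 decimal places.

0.58

The two most frequent reciprocal classes, V H b and v h B, are the parental types, so the F1 was V H b / v h B.
The two rarest classes, V h b and v H B, are the double crossovers. Comparing them with the parentals, only the h allele has switched, so h is the middle locus and the order is v – h – b.
v–h: (240 + 17)/2031 = 0.1265; h–b: (300 + 17)/2031 = 0.1561.
Expected DCO frequency = 0.1265 × 0.1561 ≈ 0.01975; observed = 17/2031 ≈ 0.00837.
Coefficient of coincidence = 0.00837/0.01975 ≈ 0.42; interference = 1 − 0.42 = 0.58.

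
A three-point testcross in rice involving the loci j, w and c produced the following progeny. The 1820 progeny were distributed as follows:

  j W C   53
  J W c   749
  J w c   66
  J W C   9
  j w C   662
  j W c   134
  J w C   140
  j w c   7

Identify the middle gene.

c

The two most frequent reciprocal classes, J W c and j w C, are the parental types, so the F1 was J W c / j w C.
The two rarest classes, J W C and j w c, are the double crossovers. Comparing them with the parentals, only the c allele has switched, so c is the middle locus and the order is w – c – j.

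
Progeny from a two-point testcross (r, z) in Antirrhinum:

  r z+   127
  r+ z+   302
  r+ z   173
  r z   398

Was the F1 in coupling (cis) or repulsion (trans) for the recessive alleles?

cis

The two most frequent classes are r+ z+ (302) and r z (398); these are the parental (non-recombinant) types.
So the F1 carried r+ z+ on one chromosome and r z on the other — the recessive alleles are on the same chromosome (cis / coupling).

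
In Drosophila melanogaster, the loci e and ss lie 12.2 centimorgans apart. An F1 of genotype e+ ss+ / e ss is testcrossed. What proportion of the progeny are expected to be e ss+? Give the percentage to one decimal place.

A map distance of 12.2 centimorgans corresponds to a recombination frequency of 0.122.
The F1 is e+ ss+ / e ss, so e ss+ is a recombinant gamete class with expected frequency r/2 = 0.122/2 = 0.0610.
That is 0.0610 = 6.1% of the progeny.

6.1%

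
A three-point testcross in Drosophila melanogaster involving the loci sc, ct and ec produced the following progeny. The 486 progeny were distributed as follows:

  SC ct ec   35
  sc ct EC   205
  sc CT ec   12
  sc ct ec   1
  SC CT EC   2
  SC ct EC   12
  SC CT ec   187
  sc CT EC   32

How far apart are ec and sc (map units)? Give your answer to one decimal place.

5.6 map units

The two most frequent reciprocal classes, sc ct EC and SC CT ec, are the parental types, so the F1 was sc ct EC / SC CT ec.
The two rarest classes, sc ct ec and SC CT EC, are the double crossovers. Comparing them with the parentals, only the ec allele has switched, so ec is the middle locus and the order is ct – ec – sc.
Crossovers in the ec–sc interval produce the single-crossover classes SC ct EC and sc CT ec (12 + 12 = 24) plus the double crossovers (3).
RF(ec–sc) = (24 + 3) / 486 = 27/486 = 0.0556 → 5.6 map units.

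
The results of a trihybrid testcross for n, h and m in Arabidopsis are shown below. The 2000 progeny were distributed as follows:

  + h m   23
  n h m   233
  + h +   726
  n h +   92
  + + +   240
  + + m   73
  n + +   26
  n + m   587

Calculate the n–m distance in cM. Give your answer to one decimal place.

10.7 cM

The two most frequent reciprocal classes, n + m and + h +, are the parental types, so the F1 was n + m / + h +.
The two rarest classes, n + + and + h m, are the double crossovers. Comparing them with the parentals, only the m allele has switched, so m is the middle locus and the order is h – m – n.
Crossovers in the m–n interval produce the single-crossover classes + + m and n h + (73 + 92 = 165) plus the double crossovers (49).
RF(m–n) = (165 + 49) / 2000 = 214/2000 = 0.1070 → 10.7 cM.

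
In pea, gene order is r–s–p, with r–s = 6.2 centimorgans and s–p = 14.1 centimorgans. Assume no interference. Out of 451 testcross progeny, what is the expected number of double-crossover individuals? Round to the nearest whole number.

4

Map distances give recombination frequencies of 0.062 and 0.141 for the two intervals.
With no interference, expected double-crossover frequency = 0.062 × 0.141 = 0.00874.
Expected number = 0.00874 × 451 = 3.94 ≈ 4.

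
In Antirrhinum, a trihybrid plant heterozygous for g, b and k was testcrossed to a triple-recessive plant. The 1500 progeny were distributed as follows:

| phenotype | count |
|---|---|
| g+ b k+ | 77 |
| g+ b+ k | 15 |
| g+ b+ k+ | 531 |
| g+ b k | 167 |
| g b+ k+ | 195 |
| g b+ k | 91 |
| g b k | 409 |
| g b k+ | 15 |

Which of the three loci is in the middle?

k

The two most frequent reciprocal classes, g b k and g+ b+ k+, are the parental types, so the F1 was g b k / g+ b+ k+.
The two rarest classes, g b k+ and g+ b+ k, are the double crossovers. Comparing them with the parentals, only the k allele has switched, so k is the middle locus and the order is g – k – b.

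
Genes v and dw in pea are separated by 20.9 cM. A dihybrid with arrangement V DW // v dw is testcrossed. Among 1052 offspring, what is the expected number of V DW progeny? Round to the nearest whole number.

A map distance of 20.9 cM corresponds to a recombination frequency of 0.209.
The F1 is V DW / v dw, so V DW is a parental gamete class with expected frequency (1 − r)/2 = 0.791/2 = 0.3955.
Expected number = 0.3955 × 1052 = 416.07 ≈ 416.

416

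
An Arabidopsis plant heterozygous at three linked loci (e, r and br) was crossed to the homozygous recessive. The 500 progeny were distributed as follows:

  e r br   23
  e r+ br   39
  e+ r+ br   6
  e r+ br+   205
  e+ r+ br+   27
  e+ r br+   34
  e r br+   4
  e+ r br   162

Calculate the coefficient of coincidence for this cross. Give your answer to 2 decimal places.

The two most frequent reciprocal classes, e+ r br and e r+ br+, are the parental types, so the F1 was e+ r br / e r+ br+.
The two rarest classes, e+ r+ br and e r br+, are the double crossovers. Comparing them with the parentals, only the r allele has switched, so r is the middle locus and the order is br – r – e.
br–r: (73 + 10)/500 = 0.1660; r–e: (50 + 10)/500 = 0.1200.
Expected DCO frequency = 0.1660 × 0.1200 ≈ 0.01992; observed = 10/500 ≈ 0.02000.
Coefficient of coincidence = 0.02000/0.01992 ≈ 1.00.

1.00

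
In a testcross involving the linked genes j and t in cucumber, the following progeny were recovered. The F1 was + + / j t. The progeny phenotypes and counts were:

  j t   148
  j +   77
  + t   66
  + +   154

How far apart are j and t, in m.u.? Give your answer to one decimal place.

32.1 m.u.

The recombinant classes are + t and j +: 66 + 77 = 143.
Recombination frequency = 143/445 = 0.3213 ≈ 32.1%, i.e. 32.1 m.u.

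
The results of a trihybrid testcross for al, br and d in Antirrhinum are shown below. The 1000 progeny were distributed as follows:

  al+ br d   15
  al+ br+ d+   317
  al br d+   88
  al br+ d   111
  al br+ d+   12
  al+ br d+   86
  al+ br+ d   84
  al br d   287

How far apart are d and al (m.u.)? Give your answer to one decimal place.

The two most frequent reciprocal classes, al+ br+ d+ and al br d, are the parental types, so the F1 was al+ br+ d+ / al br d.
The two rarest classes, al br+ d+ and al+ br d, are the double crossovers. Comparing them with the parentals, only the al allele has switched, so al is the middle locus and the order is br – al – d.
Crossovers in the al–d interval produce the single-crossover classes al+ br+ d and al br d+ (84 + 88 = 172) plus the double crossovers (27).
RF(al–d) = (172 + 27) / 1000 = 199/1000 = 0.1990 → 19.9 m.u.

19.9 m.u.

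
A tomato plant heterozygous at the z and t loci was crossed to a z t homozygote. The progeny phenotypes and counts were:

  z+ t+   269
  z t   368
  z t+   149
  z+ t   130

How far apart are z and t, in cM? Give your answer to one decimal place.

The two most frequent classes, z+ t+ (269) and z t (368), are the parental types, so the F1 was z+ t+ / z t.
The recombinant classes are z+ t and z t+: 130 + 149 = 279.
Recombination frequency = 279/916 = 0.3046 ≈ 30.5%, i.e. 30.5 cM.

30.5 cM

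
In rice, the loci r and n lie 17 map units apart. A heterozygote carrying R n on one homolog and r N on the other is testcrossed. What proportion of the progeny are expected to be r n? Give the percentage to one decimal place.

8.5%

A map distance of 17 map units corresponds to a recombination frequency of 0.170.
The F1 is R n / r N, so r n is a recombinant gamete class with expected frequency r/2 = 0.170/2 = 0.0850.
That is 0.0850 = 8.5% of the progeny.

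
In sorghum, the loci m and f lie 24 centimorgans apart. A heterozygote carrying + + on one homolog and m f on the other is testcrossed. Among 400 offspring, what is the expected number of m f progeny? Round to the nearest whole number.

A map distance of 24 centimorgans corresponds to a recombination frequency of 0.240.
The F1 is + + / m f, so m f is a parental gamete class with expected frequency (1 − r)/2 = 0.760/2 = 0.3800.
Expected number = 0.3800 × 400 = 152.00 ≈ 152.

152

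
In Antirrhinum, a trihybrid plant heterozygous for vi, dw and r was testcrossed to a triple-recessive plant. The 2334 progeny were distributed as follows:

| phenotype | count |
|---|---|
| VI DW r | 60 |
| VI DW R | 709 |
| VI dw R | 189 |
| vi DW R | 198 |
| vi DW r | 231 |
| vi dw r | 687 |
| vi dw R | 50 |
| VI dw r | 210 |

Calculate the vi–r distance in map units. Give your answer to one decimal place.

The two most frequent reciprocal classes, vi dw r and VI DW R, are the parental types, so the F1 was vi dw r / VI DW R.
The two rarest classes, vi dw R and VI DW r, are the double crossovers. Comparing them with the parentals, only the r allele has switched, so r is the middle locus and the order is vi – r – dw.
Crossovers in the vi–r interval produce the single-crossover classes VI dw r and vi DW R (210 + 198 = 408) plus the double crossovers (110).
RF(vi–r) = (408 + 110) / 2334 = 518/2334 = 0.2219 → 22.2 map units.

22.2 map units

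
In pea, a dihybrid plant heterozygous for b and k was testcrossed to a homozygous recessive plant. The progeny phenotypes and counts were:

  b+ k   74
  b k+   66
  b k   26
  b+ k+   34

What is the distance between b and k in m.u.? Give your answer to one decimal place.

The two most frequent classes, b+ k (74) and b k+ (66), are the parental types, so the F1 was b+ k / b k+.
The recombinant classes are b+ k+ and b k: 34 + 26 = 60.
Recombination frequency = 60/200 = 0.3000 ≈ 30.0%, i.e. 30.0 m.u.

30.0 m.u.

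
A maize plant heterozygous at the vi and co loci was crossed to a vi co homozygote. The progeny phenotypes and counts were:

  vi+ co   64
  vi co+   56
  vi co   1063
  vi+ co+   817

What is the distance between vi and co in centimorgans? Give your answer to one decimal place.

The two most frequent classes, vi+ co+ (817) and vi co (1063), are the parental types, so the F1 was vi+ co+ / vi co.
The recombinant classes are vi+ co and vi co+: 64 + 56 = 120.
Recombination frequency = 120/2000 = 0.0600 ≈ 6.0%, i.e. 6.0 centimorgans.

6.0 centimorgans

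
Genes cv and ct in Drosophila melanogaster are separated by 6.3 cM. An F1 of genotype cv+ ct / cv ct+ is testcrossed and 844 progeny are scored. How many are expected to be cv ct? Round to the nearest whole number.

27

A map distance of 6.3 cM corresponds to a recombination frequency of 0.063.
The F1 is cv+ ct / cv ct+, so cv ct is a recombinant gamete class with expected frequency r/2 = 0.063/2 = 0.0315.
Expected number = 0.0315 × 844 = 26.59 ≈ 27.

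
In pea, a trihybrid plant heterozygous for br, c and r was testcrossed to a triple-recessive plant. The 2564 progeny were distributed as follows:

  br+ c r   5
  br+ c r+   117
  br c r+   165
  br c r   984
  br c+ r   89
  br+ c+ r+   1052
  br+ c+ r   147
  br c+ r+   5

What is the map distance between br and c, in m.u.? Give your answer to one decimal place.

8.4 m.u.

The two most frequent reciprocal classes, br c r and br+ c+ r+, are the parental types, so the F1 was br c r / br+ c+ r+.
The two rarest classes, br+ c r and br c+ r+, are the double crossovers. Comparing them with the parentals, only the br allele has switched, so br is the middle locus and the order is c – br – r.
Crossovers in the c–br interval produce the single-crossover classes br c+ r and br+ c r+ (89 + 117 = 206) plus the double crossovers (10).
RF(c–br) = (206 + 10) / 2564 = 216/2564 = 0.0842 → 8.4 m.u.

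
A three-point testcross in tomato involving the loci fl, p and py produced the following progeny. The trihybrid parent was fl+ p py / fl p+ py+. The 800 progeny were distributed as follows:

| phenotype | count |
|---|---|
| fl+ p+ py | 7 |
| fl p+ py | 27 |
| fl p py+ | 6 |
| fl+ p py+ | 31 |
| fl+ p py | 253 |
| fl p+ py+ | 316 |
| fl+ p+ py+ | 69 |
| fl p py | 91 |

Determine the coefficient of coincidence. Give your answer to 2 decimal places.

0.85

The two rarest classes, fl+ p+ py and fl p py+, are the double crossovers. Comparing them with the parentals, only the p allele has switched, so p is the middle locus and the order is fl – p – py.
fl–p: (160 + 13)/800 = 0.2162; p–py: (58 + 13)/800 = 0.0887.
Expected DCO frequency = 0.2162 × 0.0887 ≈ 0.01918; observed = 13/800 ≈ 0.01625.
Coefficient of coincidence = 0.01625/0.01918 ≈ 0.85.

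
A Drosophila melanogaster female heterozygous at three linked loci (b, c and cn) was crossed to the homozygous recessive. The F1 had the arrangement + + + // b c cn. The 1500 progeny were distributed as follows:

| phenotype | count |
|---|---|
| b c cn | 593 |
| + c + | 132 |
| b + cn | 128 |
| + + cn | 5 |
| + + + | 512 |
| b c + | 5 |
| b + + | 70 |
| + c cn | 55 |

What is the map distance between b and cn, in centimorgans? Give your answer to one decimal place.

9.0 centimorgans

The two rarest classes, + + cn and b c +, are the double crossovers. Comparing them with the parentals, only the cn allele has switched, so cn is the middle locus and the order is c – cn – b.
Crossovers in the cn–b interval produce the single-crossover classes b + + and + c cn (70 + 55 = 125) plus the double crossovers (10).
RF(cn–b) = (125 + 10) / 1500 = 135/1500 = 0.0900 → 9.0 centimorgans.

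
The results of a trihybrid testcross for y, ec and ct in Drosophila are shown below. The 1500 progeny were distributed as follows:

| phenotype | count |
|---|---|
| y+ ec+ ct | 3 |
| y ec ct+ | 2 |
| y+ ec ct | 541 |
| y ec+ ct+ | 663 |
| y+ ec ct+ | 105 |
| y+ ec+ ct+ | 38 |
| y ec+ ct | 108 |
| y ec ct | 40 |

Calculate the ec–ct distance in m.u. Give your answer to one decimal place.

The two most frequent reciprocal classes, y+ ec ct and y ec+ ct+, are the parental types, so the F1 was y+ ec ct / y ec+ ct+.
The two rarest classes, y+ ec+ ct and y ec ct+, are the double crossovers. Comparing them with the parentals, only the ec allele has switched, so ec is the middle locus and the order is ct – ec – y.
Crossovers in the ct–ec interval produce the single-crossover classes y+ ec ct+ and y ec+ ct (105 + 108 = 213) plus the double crossovers (5).
RF(ct–ec) = (213 + 5) / 1500 = 218/1500 = 0.1453 → 14.5 m.u.

14.5 m.u.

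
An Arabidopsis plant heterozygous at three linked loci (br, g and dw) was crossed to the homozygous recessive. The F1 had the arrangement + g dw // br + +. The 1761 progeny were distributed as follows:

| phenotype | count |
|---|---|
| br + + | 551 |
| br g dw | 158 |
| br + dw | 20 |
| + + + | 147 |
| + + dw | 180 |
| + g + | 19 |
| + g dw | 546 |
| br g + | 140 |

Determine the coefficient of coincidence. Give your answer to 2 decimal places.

The two rarest classes, + g + and br + dw, are the double crossovers. Comparing them with the parentals, only the dw allele has switched, so dw is the middle locus and the order is br – dw – g.
br–dw: (305 + 39)/1761 = 0.1953; dw–g: (320 + 39)/1761 = 0.2039.
Expected DCO frequency = 0.1953 × 0.2039 ≈ 0.03982; observed = 39/1761 ≈ 0.02215.
Coefficient of coincidence = 0.02215/0.03982 ≈ 0.56.

0.56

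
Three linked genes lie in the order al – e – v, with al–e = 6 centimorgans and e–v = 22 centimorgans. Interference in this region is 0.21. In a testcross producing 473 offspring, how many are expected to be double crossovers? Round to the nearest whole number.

5

Map distances give recombination frequencies of 0.060 and 0.220 for the two intervals.
With interference 0.21 (so coincidence = 0.79), expected double-crossover frequency = 0.060 × 0.220 × 0.79 = 0.01043.
Expected number = 0.01043 × 473 = 4.93 ≈ 5.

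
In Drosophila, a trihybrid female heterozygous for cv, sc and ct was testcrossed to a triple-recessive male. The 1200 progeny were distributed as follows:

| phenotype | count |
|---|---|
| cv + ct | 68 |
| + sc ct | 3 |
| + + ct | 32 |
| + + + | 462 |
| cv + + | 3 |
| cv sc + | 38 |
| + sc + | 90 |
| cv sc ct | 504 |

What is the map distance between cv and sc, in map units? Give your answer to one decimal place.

The two most frequent reciprocal classes, cv sc ct and + + +, are the parental types, so the F1 was cv sc ct / + + +.
The two rarest classes, + sc ct and cv + +, are the double crossovers. Comparing them with the parentals, only the cv allele has switched, so cv is the middle locus and the order is ct – cv – sc.
Crossovers in the cv–sc interval produce the single-crossover classes cv + ct and + sc + (68 + 90 = 158) plus the double crossovers (6).
RF(cv–sc) = (158 + 6) / 1200 = 164/1200 = 0.1367 → 13.7 map units.

13.7 map units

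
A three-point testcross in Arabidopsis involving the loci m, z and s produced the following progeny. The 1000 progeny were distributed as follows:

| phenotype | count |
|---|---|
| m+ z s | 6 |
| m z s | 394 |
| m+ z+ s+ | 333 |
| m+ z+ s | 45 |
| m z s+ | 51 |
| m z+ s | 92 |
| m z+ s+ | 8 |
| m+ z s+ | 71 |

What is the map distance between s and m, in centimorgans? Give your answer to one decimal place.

11.0 centimorgans

The two most frequent reciprocal classes, m+ z+ s+ and m z s, are the parental types, so the F1 was m+ z+ s+ / m z s.
The two rarest classes, m z+ s+ and m+ z s, are the double crossovers. Comparing them with the parentals, only the m allele has switched, so m is the middle locus and the order is z – m – s.
Crossovers in the m–s interval produce the single-crossover classes m+ z+ s and m z s+ (45 + 51 = 96) plus the double crossovers (14).
RF(m–s) = (96 + 14) / 1000 = 110/1000 = 0.1100 → 11.0 centimorgans.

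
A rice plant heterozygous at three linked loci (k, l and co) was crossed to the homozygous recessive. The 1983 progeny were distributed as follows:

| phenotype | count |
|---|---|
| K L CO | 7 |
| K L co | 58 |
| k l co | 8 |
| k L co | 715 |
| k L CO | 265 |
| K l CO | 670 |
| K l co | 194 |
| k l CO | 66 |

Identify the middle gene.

l

The two most frequent reciprocal classes, k L co and K l CO, are the parental types, so the F1 was k L co / K l CO.
The two rarest classes, k l co and K L CO, are the double crossovers. Comparing them with the parentals, only the l allele has switched, so l is the middle locus and the order is co – l – k.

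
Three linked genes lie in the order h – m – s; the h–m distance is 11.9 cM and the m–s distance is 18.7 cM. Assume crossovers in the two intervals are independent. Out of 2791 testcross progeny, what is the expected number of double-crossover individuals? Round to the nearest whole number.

62

Map distances give recombination frequencies of 0.119 and 0.187 for the two intervals.
With no interference, expected double-crossover frequency = 0.119 × 0.187 = 0.02225.
Expected number = 0.02225 × 2791 = 62.11 ≈ 62.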